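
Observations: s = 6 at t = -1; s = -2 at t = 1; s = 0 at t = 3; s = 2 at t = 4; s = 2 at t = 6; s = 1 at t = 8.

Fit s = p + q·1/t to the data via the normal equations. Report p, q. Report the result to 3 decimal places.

p = 2.083, q = -3.998

Entries of MᵀM: Σ1 = 6, Σ1/t = 7/8, Σ1/t·1/t = 1277/576.
For Mᵀs: Σs = 9, Σ1/t·s = -169/24.
Eliminating q: (1277/576)·(row 1) − (7/8)·(row 2) gives (2407/192)·p = (1277/576)·9 − (7/8)·(-169/24) = 2507/96, so p = 5014/2407.
Then q = ((-169/24) − (7/8)·(5014/2407))/(1277/576) = -9624/2407.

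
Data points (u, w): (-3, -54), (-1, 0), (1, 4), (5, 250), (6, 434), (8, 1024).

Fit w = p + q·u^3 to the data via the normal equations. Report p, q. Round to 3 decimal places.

From the data, Σ1 = 6, Σu^3 = 826, Σu^3·u^3 = 325156.
Moment sums: Σw = 1658, Σu^3·w = 650744.
AᵀA·[p, q]ᵀ = Aᵀw becomes [[6, 826]; [826, 325156]]·[p, q]ᵀ = [1658, 650744]ᵀ.
Δ = 6·325156 − 826² = 1268660.
p = (1658·325156 − 826·650744)/1268660 = 398526/317165; q = (6·650744 − 826·1658)/1268660 = 633739/317165.

p = 1.257, q = 1.998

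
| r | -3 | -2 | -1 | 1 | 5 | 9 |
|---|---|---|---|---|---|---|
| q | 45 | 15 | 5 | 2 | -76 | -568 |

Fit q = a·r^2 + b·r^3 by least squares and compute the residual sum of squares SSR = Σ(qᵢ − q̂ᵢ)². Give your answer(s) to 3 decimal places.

SSR = 6.252

Compute the Gram sums: Σr^2·r^2 = 7285, Σr^2·r^3 = 61899, Σr^3·r^3 = 547861.
For Aᵀq: Σr^2·q = -47436, Σr^3·q = -424910.
Normal equations: [[7285, 61899]; [61899, 547861]]·[a, b]ᵀ = [-47436, -424910]ᵀ.
Eliminating b: 547861·(row 1) − 61899·(row 2) gives 159681184·a = 547861·(-47436) − 61899·(-424910) = 313169694, so a = 156584847/79840592.
Then b = ((-424910) − 61899·(156584847/79840592))/547861 = -1693919/1698736.
Residuals: 16989903/39920296, -16411013/19960148, 10187745/4990037, 41355265/39920296, -15366021/39920296, 227609/3070792; SSR = 249588315/39920296.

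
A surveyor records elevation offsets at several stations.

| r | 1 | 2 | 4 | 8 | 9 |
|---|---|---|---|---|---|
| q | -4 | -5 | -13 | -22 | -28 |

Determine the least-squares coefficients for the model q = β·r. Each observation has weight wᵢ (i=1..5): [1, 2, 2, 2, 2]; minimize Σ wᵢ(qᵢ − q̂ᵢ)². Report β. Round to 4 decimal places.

β = -2.9728

From the data, Σwᵢ·r·r = 331.
Right-hand side: Σwᵢ·r·q = -984.
Hence β = -984 / 331 ≈ -2.97281.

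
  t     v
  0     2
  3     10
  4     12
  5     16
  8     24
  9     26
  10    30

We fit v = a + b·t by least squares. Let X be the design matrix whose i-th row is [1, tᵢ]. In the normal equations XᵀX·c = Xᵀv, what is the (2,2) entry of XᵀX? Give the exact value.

Row 2 ↔ basis t, column 2 ↔ basis t, so (XᵀX)_{2,2} = Σᵢ (t)·(t) = (0)·(0) + (3)·(3) + (4)·(4) + (5)·(5) + (8)·(8) + (9)·(9) + (10)·(10) = 295.

295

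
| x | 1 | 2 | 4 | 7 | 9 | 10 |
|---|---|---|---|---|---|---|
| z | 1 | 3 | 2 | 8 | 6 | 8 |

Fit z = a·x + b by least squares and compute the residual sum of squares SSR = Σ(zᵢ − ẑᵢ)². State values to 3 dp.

Entries of MᵀM: Σx·x = 251, Σx = 33, Σ1 = 6.
And Σx·z = 205, Σz = 28.
So MᵀM·[a, b]ᵀ = Mᵀz: [[251, 33]; [33, 6]]·[a, b]ᵀ = [205, 28]ᵀ.
Determinant 251·6 − 33² = 417.
a = (205·6 − 33·28)/417 = 102/139; b = (251·28 − 33·205)/417 = 263/417.
Residuals: -152/417, 376/417, -653/417, 931/417, -515/417, 13/417; SSR = 4132/417.

SSR = 9.909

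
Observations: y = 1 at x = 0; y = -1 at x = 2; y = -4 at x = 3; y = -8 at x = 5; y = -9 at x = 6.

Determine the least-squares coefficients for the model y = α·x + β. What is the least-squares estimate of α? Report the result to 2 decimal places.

Compute the Gram sums: Σx·x = 74, Σx = 16, Σ1 = 5.
Moment sums: Σx·y = -108, Σy = -21.
Normal equations: [[74, 16]; [16, 5]]·[α, β]ᵀ = [-108, -21]ᵀ.
det = 74·5 − 16² = 114.
α = ((-108)·5 − 16·(-21))/114 = -34/19; β = (74·(-21) − 16·(-108))/114 = 29/19.

α = -1.79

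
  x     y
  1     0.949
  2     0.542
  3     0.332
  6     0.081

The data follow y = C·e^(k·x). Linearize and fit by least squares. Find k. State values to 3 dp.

k = -0.487

Linearized form: ln y = k·x + ln C. From the 4 transformed points,
Σx = 12.0000, Σ(x)² = 50.0000, Σln y = -4.2808, Σx·ln y = -19.6650.
Equations: 50.0000·k + 12.0000·ln C = -19.6650;  12.0000·k + 4·ln C = -4.2808.
Solving (det = 56.0000): k = -0.48734, ln C = 0.39182.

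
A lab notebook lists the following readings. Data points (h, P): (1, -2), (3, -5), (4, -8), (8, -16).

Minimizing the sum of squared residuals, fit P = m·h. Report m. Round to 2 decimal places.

Setting ∂/∂m … = 0 gives: 90·m = -177.
(Σh·h = 90, Σh·P = -177.)
m = (-177)/90 = -1.96667.

m = -1.97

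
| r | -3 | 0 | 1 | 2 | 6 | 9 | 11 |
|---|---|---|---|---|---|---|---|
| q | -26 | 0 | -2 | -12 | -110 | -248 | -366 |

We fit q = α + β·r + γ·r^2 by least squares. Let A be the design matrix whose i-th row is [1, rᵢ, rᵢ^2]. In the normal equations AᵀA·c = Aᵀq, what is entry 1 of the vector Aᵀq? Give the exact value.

Entry 1 ↔ basis 1, so (Aᵀq)_{1} = Σᵢ qᵢ = (1)·(-26) + (1)·(0) + (1)·(-2) + (1)·(-12) + (1)·(-110) + (1)·(-248) + (1)·(-366) = -764.

-764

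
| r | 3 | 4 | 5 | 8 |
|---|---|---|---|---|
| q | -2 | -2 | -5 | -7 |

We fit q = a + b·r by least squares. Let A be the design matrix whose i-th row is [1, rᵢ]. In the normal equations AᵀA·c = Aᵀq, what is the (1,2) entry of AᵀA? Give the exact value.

Row 1 ↔ basis 1, column 2 ↔ basis r, so (AᵀA)_{1,2} = Σᵢ r = (1)·(3) + (1)·(4) + (1)·(5) + (1)·(8) = 20.

20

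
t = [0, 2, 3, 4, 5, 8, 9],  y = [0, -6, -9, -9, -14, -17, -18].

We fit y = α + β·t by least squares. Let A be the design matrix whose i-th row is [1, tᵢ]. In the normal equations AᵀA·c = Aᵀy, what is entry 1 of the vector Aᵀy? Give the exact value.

-73

Entry 1 ↔ basis 1, so (Aᵀy)_{1} = Σᵢ yᵢ = (1)·(0) + (1)·(-6) + (1)·(-9) + (1)·(-9) + (1)·(-14) + (1)·(-17) + (1)·(-18) = -73.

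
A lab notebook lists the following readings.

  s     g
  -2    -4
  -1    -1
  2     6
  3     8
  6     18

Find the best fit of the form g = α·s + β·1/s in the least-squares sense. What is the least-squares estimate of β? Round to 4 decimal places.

β = -2.1260

The normal equations are: 54·α + 5·β = 153;  5·α + (59/36)·β = 35/3.
Eliminating β: (59/36)·(row 1) − 5·(row 2) gives (127/2)·α = (59/36)·153 − 5·(35/3) = 2309/12, so α = 2309/762.
Then β = ((35/3) − 5·(2309/762))/(59/36) = -270/127.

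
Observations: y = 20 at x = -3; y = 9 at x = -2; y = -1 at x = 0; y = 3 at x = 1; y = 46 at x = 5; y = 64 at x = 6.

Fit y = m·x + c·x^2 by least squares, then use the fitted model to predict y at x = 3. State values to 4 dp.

From the data, Σx·x = 75, Σx·x^2 = 307, Σx^2·x^2 = 2019.
Right-hand side: Σx·y = 539, Σx^2·y = 3673.
Determinant 75·2019 − 307² = 57176.
m = (539·2019 − 307·3673)/57176 = -19685/28588; c = (75·3673 − 307·539)/57176 = 55001/28588.
At x = 3: ŷ = (-19685/28588)·(3) + (55001/28588)·(9) = 217977/14294.

ŷ = 15.2495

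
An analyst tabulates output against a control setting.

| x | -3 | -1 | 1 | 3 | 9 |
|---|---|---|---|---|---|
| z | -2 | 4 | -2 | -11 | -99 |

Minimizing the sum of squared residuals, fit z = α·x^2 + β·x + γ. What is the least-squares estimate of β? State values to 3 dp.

Sums needed: Σx^2·x^2 = 6725, Σx^2·x = 729, Σx^2 = 101, Σx·x = 101, Σx = 9, Σ1 = 5.
Right-hand side: Σx^2·z = -8134, Σx·z = -924, Σz = -110.
Inverting the 3×3 Gram matrix, [α, β, γ]ᵀ = [-2323/2184, -309/182, 61/24]ᵀ.

β = -1.698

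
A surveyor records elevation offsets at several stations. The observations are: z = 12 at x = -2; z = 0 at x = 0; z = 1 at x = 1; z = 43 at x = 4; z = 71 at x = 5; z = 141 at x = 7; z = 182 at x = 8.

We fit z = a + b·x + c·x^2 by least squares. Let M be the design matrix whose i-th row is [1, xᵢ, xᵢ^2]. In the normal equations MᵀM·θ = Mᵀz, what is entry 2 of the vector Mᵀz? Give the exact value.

2947

Entry 2 ↔ basis x, so (Mᵀz)_{2} = Σᵢ (x)·zᵢ = (-2)·(12) + (0)·(0) + (1)·(1) + (4)·(43) + (5)·(71) + (7)·(141) + (8)·(182) = 2947.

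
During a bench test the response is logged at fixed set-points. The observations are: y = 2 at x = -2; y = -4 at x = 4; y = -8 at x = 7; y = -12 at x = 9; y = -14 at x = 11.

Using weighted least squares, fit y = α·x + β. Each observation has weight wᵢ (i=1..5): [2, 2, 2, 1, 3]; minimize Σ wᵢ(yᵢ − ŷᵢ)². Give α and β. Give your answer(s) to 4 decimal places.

α = -1.2523, β = 0.1135

Forming AᵀWA = [[582, 60]; [60, 10]] and AᵀWy = [-722, -74]ᵀ gives AᵀWA·[α, β]ᵀ = AᵀWy.
Δ = 582·10 − 60² = 2220.
α = ((-722)·10 − 60·(-74))/2220 = -139/111; β = (582·(-74) − 60·(-722))/2220 = 21/185.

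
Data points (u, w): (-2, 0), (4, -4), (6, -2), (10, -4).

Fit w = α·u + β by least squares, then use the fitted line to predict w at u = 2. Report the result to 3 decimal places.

With design matrix M, MᵀM = [[156, 18]; [18, 4]] and Mᵀw = [-68, -10]ᵀ.
Determinant 156·4 − 18² = 300.
α = ((-68)·4 − 18·(-10))/300 = -23/75; β = (156·(-10) − 18·(-68))/300 = -28/25.
At u = 2: ŵ = (-23/75)·(2) + (-28/25)·(1) = -26/15.

ŵ = -1.733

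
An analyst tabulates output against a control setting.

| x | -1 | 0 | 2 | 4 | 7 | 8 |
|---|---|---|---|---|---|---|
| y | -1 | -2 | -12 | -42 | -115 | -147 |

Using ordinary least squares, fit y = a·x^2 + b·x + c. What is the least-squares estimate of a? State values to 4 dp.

a = -2.0471

From the data, Σx^2·x^2 = 6770, Σx^2·x = 926, Σx^2 = 134, Σx·x = 134, Σx = 20, Σ1 = 6.
And Σx^2·y = -15764, Σx·y = -2172, Σy = -319.
So AᵀA·[a, b, c]ᵀ = Aᵀy: [[6770, 926, 134]; [926, 134, 20]; [134, 20, 6]]·[a, b, c]ᵀ = [-15764, -2172, -319]ᵀ.
Solving the 3×3 system (Gaussian elimination) gives a = -15095/7374, b = -13957/7374, c = -1401/1229.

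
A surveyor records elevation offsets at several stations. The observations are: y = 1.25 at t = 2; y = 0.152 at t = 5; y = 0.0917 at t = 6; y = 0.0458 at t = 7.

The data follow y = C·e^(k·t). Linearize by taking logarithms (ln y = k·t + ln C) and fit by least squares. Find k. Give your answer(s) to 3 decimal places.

With ln yᵢ as the transformed response and tᵢ as the regressor:
Σt = 20.0000, Σ(t)² = 114.0000, Σln y = -7.1334, Σt·ln y = -44.8928.
Equations: 114.0000·k + 20.0000·ln C = -44.8928;  20.0000·k + 4·ln C = -7.1334.
Δ = 114.0000·4 − (20.0000)² = 56.0000; k = (-44.8928·4 − 20.0000·-7.1334)/56.0000 = -0.65897, ln C = (114.0000·-7.1334 − 20.0000·-44.8928)/56.0000 = 1.51150.

k = -0.659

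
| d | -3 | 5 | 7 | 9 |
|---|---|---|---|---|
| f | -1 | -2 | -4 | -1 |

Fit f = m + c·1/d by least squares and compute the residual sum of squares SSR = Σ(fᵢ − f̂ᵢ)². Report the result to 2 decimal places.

SSR = 4.57

Forming AᵀA = [[4, 38/315]; [38/315, 18244/99225]] and Aᵀf = [-8, -236/315]ᵀ gives AᵀA·[m, c]ᵀ = Aᵀf.
det = 4·(18244/99225) − (38/315)² = 7948/11025.
m = ((-8)·(18244/99225) − (38/315)·(-236/315))/(7948/11025) = -34246/17883; c = (4·(-236/315) − (38/315)·(-8))/(7948/11025) = -5600/1987.
Residuals: -437/17883, 8560/17883, -30086/17883, 7321/5961; SSR = 81698/17883.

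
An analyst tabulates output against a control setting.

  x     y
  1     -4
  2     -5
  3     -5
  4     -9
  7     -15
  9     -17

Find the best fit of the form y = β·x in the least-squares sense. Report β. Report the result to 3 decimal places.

Normal-equation sums: Σx·x = 160.
And Σx·y = -323.
So MᵀM·[β]ᵀ = Mᵀy: [[160]]·[β]ᵀ = [-323]ᵀ.
Hence β = -323 / 160 ≈ -2.01875.

β = -2.019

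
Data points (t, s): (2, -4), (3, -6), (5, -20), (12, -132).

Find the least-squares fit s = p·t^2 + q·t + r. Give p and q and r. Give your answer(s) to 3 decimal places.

p = -1.067, q = 2.093, r = -3.451

Forming MᵀM = [[21458, 1888, 182]; [1888, 182, 22]; [182, 22, 4]] and Mᵀs = [-19578, -1710, -162]ᵀ gives MᵀM·[p, q, r]ᵀ = Mᵀs.
Solving the 3×3 system (Gaussian elimination) gives p = -3029/2838, q = 5941/2838, r = -3265/946.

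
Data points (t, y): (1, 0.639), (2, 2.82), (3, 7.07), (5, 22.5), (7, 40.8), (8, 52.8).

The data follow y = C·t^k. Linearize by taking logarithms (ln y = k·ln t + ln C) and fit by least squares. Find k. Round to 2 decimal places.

Linearized form: ln y = k·ln t + ln C. From the 6 transformed points,
Over the data: Σln t = 7.4265, Σ(ln t)² = 12.3883, Σln y = 13.3335, Σln t·ln y = 23.3432.
Normal system: [[12.3883, 7.4265]; [7.4265, 6]]·[k, ln C]ᵀ = [23.3432, 13.3335]ᵀ.
Slope k = (n·Σln t·ln y − Σln t·Σln y)/(n·Σ(ln t)² − (Σln t)²) = (6·23.3432 − 7.4265·13.3335)/19.1764 = 2.14002; ln C = (Σln y − k·Σln t)/n = -0.42659.

k = 2.14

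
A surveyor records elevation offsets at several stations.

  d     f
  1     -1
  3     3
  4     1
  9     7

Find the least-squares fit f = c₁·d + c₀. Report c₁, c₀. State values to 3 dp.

Entries of AᵀA: Σd·d = 107, Σd = 17, Σ1 = 4.
And Σd·f = 75, Σf = 10.
So AᵀA·[c₁, c₀]ᵀ = Aᵀf: [[107, 17]; [17, 4]]·[c₁, c₀]ᵀ = [75, 10]ᵀ.
Δ = 107·4 − 17² = 139.
c₁ = (75·4 − 17·10)/139 = 130/139; c₀ = (107·10 − 17·75)/139 = -205/139.

c₁ = 0.935, c₀ = -1.475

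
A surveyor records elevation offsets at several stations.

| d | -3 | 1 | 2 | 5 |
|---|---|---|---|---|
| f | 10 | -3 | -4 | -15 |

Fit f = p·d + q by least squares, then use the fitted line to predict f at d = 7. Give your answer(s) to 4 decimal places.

Normal-equation sums: Σd·d = 39, Σd = 5, Σ1 = 4.
And Σd·f = -116, Σf = -12.
MᵀM·[p, q]ᵀ = Mᵀf becomes [[39, 5]; [5, 4]]·[p, q]ᵀ = [-116, -12]ᵀ.
Determinant 39·4 − 5² = 131.
p = ((-116)·4 − 5·(-12))/131 = -404/131; q = (39·(-12) − 5·(-116))/131 = 112/131.
At d = 7: f̂ = (-404/131)·(7) + (112/131)·(1) = -2716/131.

f̂ = -20.7328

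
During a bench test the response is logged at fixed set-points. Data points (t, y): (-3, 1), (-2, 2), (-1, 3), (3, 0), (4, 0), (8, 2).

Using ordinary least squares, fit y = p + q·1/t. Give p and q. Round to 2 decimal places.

Sums needed: Σ1 = 6, Σ1/t = -9/8, Σ1/t·1/t = 893/576.
And Σy = 8, Σ1/t·y = -49/12.
So XᵀX·[p, q]ᵀ = Xᵀy: [[6, -9/8]; [-9/8, 893/576]]·[p, q]ᵀ = [8, -49/12]ᵀ.
Determinant 6·(893/576) − (-9/8)² = 1543/192.
p = (8·(893/576) − (-9/8)·(-49/12))/(1543/192) = 4498/4629; q = (6·(-49/12) − (-9/8)·8)/(1543/192) = -2976/1543.

p = 0.97, q = -1.93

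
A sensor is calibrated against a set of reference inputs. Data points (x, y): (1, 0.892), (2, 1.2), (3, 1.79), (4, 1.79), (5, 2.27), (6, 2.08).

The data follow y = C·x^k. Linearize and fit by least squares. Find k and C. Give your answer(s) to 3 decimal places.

k = 0.524, C = 0.895

With ln yᵢ as the transformed response and ln xᵢ as the regressor:
Σln x = 6.5793, Σ(ln x)² = 9.4099, Σln y = 2.7846, Σln x·ln y = 4.2047.
Equations: 9.4099·k + 6.5793·ln C = 4.2047;  6.5793·k + 6·ln C = 2.7846.
Δ = 9.4099·6 − (6.5793)² = 13.1729; k = (4.2047·6 − 6.5793·2.7846)/13.1729 = 0.52439, ln C = (9.4099·2.7846 − 6.5793·4.2047)/13.1729 = -0.11092, so C = exp(-0.11092) = 0.89501.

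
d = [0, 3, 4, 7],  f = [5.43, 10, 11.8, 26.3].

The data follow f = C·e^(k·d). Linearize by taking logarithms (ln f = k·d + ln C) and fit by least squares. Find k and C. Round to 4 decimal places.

k = 0.2242, C = 5.1988

Linearized form: ln f = k·d + ln C. From the 4 transformed points,
Over the data: Σd = 14.0000, Σ(d)² = 74.0000, Σln f = 9.7322, Σd·ln f = 39.6671.
Normal system: [[74.0000, 14.0000]; [14.0000, 4]]·[k, ln C]ᵀ = [39.6671, 9.7322]ᵀ.
Δ = 74.0000·4 − (14.0000)² = 100.0000; k = (39.6671·4 − 14.0000·9.7322)/100.0000 = 0.22418, ln C = (74.0000·9.7322 − 14.0000·39.6671)/100.0000 = 1.64842, so C = exp(1.64842) = 5.19878.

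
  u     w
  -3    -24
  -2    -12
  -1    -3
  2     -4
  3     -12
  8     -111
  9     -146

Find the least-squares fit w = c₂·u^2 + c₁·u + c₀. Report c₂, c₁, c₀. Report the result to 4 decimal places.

c₂ = -2.0212, c₁ = 2.0514, c₀ = 0.4037

Setting ∂/∂c₂ … = 0 gives: 10852·c₂ + 1240·c₁ + 172·c₀ = -19321;  1240·c₂ + 172·c₁ + 16·c₀ = -2147;  172·c₂ + 16·c₁ + 7·c₀ = -312.
Row-reducing yields c₂ = -70799/35028, c₁ = 71857/35028, c₀ = 505/1251.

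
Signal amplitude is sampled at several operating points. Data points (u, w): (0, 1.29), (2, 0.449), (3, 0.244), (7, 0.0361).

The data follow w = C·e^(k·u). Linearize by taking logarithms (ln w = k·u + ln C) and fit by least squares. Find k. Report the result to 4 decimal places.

Taking logs, ln w = k·u + ln C, so regress ln w on u.
XᵀX = [[62.0000, 12.0000]; [12.0000, 4]], rhs = [-29.0835, -5.2781]ᵀ  (here Σu = 12.0000, Σ(u)² = 62.0000, Σln w = -5.2781, Σu·ln w = -29.0835).
Slope k = (n·Σu·ln w − Σu·Σln w)/(n·Σ(u)² − (Σu)²) = (4·-29.0835 − 12.0000·-5.2781)/104.0000 = -0.50958; ln C = (Σln w − k·Σu)/n = 0.20920.

k = -0.5096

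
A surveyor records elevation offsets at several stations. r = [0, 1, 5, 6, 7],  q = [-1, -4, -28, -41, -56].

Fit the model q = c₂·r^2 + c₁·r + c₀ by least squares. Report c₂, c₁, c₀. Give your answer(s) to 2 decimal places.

c₂ = -1.15, c₁ = 0.37, c₀ = -1.91

Forming AᵀA = [[4323, 685, 111]; [685, 111, 19]; [111, 19, 5]] and Aᵀq = [-4924, -782, -130]ᵀ gives AᵀA·[c₂, c₁, c₀]ᵀ = Aᵀq.
Solving the 3×3 system (Gaussian elimination) gives c₂ = -4091/3559, c₁ = 1334/3559, c₀ = -6783/3559.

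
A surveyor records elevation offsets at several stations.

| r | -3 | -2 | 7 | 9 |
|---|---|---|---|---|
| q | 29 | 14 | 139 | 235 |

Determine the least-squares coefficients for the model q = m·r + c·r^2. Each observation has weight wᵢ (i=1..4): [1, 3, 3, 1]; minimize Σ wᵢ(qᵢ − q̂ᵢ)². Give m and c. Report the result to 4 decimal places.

With design matrix X, XᵀWX = [[249, 1707]; [1707, 13893]] and XᵀWq = [4863, 39897]ᵀ.
Δ = 249·13893 − 1707² = 545508.
m = (4863·13893 − 1707·39897)/545508 = -15070/15153; c = (249·39897 − 1707·4863)/545508 = 45367/15153.

m = -0.9945, c = 2.9939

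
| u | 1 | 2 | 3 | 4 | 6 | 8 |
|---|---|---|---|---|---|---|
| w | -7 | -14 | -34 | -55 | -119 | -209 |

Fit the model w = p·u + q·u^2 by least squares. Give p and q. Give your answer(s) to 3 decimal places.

p = -1.704, q = -3.045

Compute the Gram sums: Σu·u = 130, Σu·u^2 = 828, Σu^2·u^2 = 5746.
Right-hand side: Σu·w = -2743, Σu^2·w = -18909.
Δ = 130·5746 − 828² = 61396.
p = ((-2743)·5746 − 828·(-18909))/61396 = -52313/30698; q = (130·(-18909) − 828·(-2743))/61396 = -93483/30698.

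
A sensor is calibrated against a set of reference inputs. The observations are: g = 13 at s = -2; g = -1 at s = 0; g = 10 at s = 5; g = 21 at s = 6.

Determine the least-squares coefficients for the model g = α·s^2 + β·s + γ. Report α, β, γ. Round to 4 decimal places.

α = 1.3513, β = -4.4491, γ = -1.1974

The normal system AᵀA·[α, β, γ]ᵀ = Aᵀg is [[1937, 333, 65]; [333, 65, 9]; [65, 9, 4]]·[α, β, γ]ᵀ = [1058, 150, 43]ᵀ.
Solving the 3×3 system (Gaussian elimination) gives α = 3066/2269, β = -10095/2269, γ = -2717/2269.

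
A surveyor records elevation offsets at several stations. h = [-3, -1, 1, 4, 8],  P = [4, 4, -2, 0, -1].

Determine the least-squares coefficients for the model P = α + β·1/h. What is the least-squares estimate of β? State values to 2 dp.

The normal equations are: 5·α + (1/24)·β = 5;  (1/24)·α + (1261/576)·β = -179/24.
Determinant 5·(1261/576) − (1/24)² = 197/18.
α = (5·(1261/576) − (1/24)·(-179/24))/(197/18) = 1621/1576; β = (5·(-179/24) − (1/24)·5)/(197/18) = -675/197.

β = -3.43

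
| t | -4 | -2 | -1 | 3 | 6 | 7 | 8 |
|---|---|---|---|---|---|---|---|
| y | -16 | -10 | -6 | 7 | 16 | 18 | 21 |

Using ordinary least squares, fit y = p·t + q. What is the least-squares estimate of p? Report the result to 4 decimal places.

p = 3.1089

With design matrix X, XᵀX = [[179, 17]; [17, 7]] and Xᵀy = [501, 30]ᵀ.
Δ = 179·7 − 17² = 964.
p = (501·7 − 17·30)/964 = 2997/964; q = (179·30 − 17·501)/964 = -3147/964.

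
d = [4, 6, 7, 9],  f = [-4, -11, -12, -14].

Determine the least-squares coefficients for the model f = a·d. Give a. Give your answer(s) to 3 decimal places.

The normal equations are: 182·a = -292.
a = (-292)/182 = -1.6044.

a = -1.604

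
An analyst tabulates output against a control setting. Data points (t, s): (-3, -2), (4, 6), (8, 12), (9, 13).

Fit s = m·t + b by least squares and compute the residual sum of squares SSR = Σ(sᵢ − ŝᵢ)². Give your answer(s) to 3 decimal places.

From the data, Σt·t = 170, Σt = 18, Σ1 = 4.
And Σt·s = 243, Σs = 29.
So AᵀA·[m, b]ᵀ = Aᵀs: [[170, 18]; [18, 4]]·[m, b]ᵀ = [243, 29]ᵀ.
det = 170·4 − 18² = 356.
m = (243·4 − 18·29)/356 = 225/178; b = (170·29 − 18·243)/356 = 139/89.
Residuals: 41/178, -55/89, 29/89, 11/178; SSR = 97/178.

SSR = 0.545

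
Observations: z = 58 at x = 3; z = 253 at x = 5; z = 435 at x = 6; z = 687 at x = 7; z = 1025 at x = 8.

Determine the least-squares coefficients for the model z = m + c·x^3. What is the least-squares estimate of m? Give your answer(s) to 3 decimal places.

m = 4.016

MᵀM·[m, c]ᵀ = Mᵀz reads: 5·m + 1223·c = 2458;  1223·m + 442803·c = 887592.
(Σ1 = 5, Σx^3 = 1223, Σx^3·x^3 = 442803, Σz = 2458, Σx^3·z = 887592.)
Determinant 5·442803 − 1223² = 718286.
m = (2458·442803 − 1223·887592)/718286 = 1442379/359143; c = (5·887592 − 1223·2458)/718286 = 715913/359143.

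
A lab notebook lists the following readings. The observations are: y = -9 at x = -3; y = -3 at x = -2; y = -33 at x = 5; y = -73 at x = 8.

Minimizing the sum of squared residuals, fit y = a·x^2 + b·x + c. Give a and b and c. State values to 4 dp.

a = -0.9587, b = -1.1446, c = -2.7638

Sums needed: Σx^2·x^2 = 4818, Σx^2·x = 602, Σx^2 = 102, Σx·x = 102, Σx = 8, Σ1 = 4.
And Σx^2·y = -5590, Σx·y = -716, Σy = -118.
Normal equations: [[4818, 602, 102]; [602, 102, 8]; [102, 8, 4]]·[a, b, c]ᵀ = [-5590, -716, -118]ᵀ.
Inverting the 3×3 Gram matrix, [a, b, c]ᵀ = [-15463/16129, -18461/16129, -351/127]ᵀ.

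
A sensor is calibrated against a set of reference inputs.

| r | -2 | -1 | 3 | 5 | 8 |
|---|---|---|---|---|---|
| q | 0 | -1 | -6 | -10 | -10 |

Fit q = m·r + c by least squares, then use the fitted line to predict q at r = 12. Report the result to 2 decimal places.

q̂ = -15.83

AᵀA·[m, c]ᵀ = Aᵀq reads: 103·m + 13·c = -147;  13·m + 5·c = -27.
Determinant 103·5 − 13² = 346.
m = ((-147)·5 − 13·(-27))/346 = -192/173; c = (103·(-27) − 13·(-147))/346 = -435/173.
At r = 12: q̂ = (-192/173)·(12) + (-435/173)·(1) = -2739/173.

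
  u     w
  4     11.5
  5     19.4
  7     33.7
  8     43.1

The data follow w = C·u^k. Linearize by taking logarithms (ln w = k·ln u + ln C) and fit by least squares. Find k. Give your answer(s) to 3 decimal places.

k = 1.864

With ln wᵢ as the transformed response and ln uᵢ as the regressor:
Σln u = 7.0211, Σ(ln u)² = 12.6227, Σln w = 12.6886, Σln u·ln w = 22.8290.
Equations: 12.6227·k + 7.0211·ln C = 22.8290;  7.0211·k + 4·ln C = 12.6886.
Solving (det = 1.1954): k = 1.86384, ln C = -0.09939.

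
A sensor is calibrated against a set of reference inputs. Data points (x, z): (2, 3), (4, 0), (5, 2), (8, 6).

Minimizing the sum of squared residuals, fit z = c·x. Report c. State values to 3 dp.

Compute the Gram sums: Σx·x = 109.
For Aᵀz: Σx·z = 64.
AᵀA·[c]ᵀ = Aᵀz becomes [[109]]·[c]ᵀ = [64]ᵀ.
Hence c = 64 / 109 ≈ 0.587156.

c = 0.587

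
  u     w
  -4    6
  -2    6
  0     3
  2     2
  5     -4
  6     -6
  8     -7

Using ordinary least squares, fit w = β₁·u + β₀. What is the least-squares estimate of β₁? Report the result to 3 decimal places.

β₁ = -1.232

Compute the Gram sums: Σu·u = 149, Σu = 15, Σ1 = 7.
Right-hand side: Σu·w = -144, Σw = 0.
Normal equations: [[149, 15]; [15, 7]]·[β₁, β₀]ᵀ = [-144, 0]ᵀ.
Δ = 149·7 − 15² = 818.
β₁ = ((-144)·7 − 15·0)/818 = -504/409; β₀ = (149·0 − 15·(-144))/818 = 1080/409.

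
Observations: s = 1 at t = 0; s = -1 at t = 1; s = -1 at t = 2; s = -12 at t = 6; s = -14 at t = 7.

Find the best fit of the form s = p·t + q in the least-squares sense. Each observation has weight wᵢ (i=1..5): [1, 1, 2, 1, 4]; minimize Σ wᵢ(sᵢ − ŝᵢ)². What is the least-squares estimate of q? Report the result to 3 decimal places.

q = 2.193

Setting ∂/∂p … = 0 gives: 241·p + 39·q = -469;  39·p + 9·q = -70.
Δ = 241·9 − 39² = 648.
p = ((-469)·9 − 39·(-70))/648 = -497/216; q = (241·(-70) − 39·(-469))/648 = 1421/648.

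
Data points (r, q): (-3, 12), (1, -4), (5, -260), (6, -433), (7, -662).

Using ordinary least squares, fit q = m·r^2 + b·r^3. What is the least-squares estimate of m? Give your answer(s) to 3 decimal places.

m = -3.026

MᵀM·[m, b]ᵀ = Mᵀq reads: 4404·m + 27466·b = -54422;  27466·m + 180660·b = -353422.
Eliminating b: 180660·(row 1) − 27466·(row 2) gives 41245484·m = 180660·(-54422) − 27466·(-353422) = -124789868, so m = -4456781/1473053.
Then b = ((-353422) − 27466·(-4456781/1473053))/180660 = -2204137/1473053.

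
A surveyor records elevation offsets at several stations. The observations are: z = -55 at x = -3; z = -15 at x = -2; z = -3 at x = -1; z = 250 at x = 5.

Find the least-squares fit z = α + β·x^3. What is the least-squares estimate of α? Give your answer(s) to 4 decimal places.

α = -0.3151

The normal equations are: 4·α + 89·β = 177;  89·α + 16419·β = 32858.
Δ = 4·16419 − 89² = 57755.
α = (177·16419 − 89·32858)/57755 = -18199/57755; β = (4·32858 − 89·177)/57755 = 115679/57755.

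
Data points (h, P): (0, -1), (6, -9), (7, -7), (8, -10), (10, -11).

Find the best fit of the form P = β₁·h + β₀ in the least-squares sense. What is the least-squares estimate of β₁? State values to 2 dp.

Sums needed: Σh·h = 249, Σh = 31, Σ1 = 5.
Moment sums: Σh·P = -293, ΣP = -38.
MᵀM·[β₁, β₀]ᵀ = MᵀP becomes [[249, 31]; [31, 5]]·[β₁, β₀]ᵀ = [-293, -38]ᵀ.
det = 249·5 − 31² = 284.
β₁ = ((-293)·5 − 31·(-38))/284 = -287/284; β₀ = (249·(-38) − 31·(-293))/284 = -379/284.

β₁ = -1.01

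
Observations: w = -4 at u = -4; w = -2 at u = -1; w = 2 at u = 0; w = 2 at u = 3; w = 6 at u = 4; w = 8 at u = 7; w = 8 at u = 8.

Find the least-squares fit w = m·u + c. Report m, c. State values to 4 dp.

m = 1.0503, c = 0.3065

Entries of AᵀA: Σu·u = 155, Σu = 17, Σ1 = 7.
Moment sums: Σu·w = 168, Σw = 20.
Eliminating c: 7·(row 1) − 17·(row 2) gives 796·m = 7·168 − 17·20 = 836, so m = 209/199.
Then c = (20 − 17·(209/199))/7 = 61/199.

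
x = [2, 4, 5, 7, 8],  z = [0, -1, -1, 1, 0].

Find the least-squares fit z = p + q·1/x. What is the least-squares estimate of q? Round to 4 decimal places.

Entries of AᵀA: Σ1 = 5, Σ1/x = 341/280, Σ1/x·1/x = 30461/78400.
For Aᵀz: Σz = -1, Σ1/x·z = -43/140.
So AᵀA·[p, q]ᵀ = Aᵀz: [[5, 341/280]; [341/280, 30461/78400]]·[p, q]ᵀ = [-1, -43/140]ᵀ.
Δ = 5·(30461/78400) − (341/280)² = 4503/9800.
p = ((-1)·(30461/78400) − (341/280)·(-43/140))/(4503/9800) = -1135/36024; q = (5·(-43/140) − (341/280)·(-1))/(4503/9800) = -3115/4503.

q = -0.6918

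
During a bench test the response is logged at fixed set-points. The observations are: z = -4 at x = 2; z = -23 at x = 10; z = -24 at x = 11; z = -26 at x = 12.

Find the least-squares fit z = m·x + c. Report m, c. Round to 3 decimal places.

m = -2.235, c = 0.307

Entries of MᵀM: Σx·x = 369, Σx = 35, Σ1 = 4.
And Σx·z = -814, Σz = -77.
Eliminating c: 4·(row 1) − 35·(row 2) gives 251·m = 4·(-814) − 35·(-77) = -561, so m = -561/251.
Then c = ((-77) − 35·(-561/251))/4 = 77/251.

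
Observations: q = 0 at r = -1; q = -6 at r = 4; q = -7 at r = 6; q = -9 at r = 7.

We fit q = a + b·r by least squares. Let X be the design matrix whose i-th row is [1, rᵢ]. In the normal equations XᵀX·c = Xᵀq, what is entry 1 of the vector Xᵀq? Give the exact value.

Entry 1 ↔ basis 1, so (Xᵀq)_{1} = Σᵢ qᵢ = (1)·(0) + (1)·(-6) + (1)·(-7) + (1)·(-9) = -22.

-22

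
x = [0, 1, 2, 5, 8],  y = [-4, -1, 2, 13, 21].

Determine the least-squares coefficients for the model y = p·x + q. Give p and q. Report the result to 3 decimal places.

Entries of AᵀA: Σx·x = 94, Σx = 16, Σ1 = 5.
Right-hand side: Σx·y = 236, Σy = 31.
Normal equations: [[94, 16]; [16, 5]]·[p, q]ᵀ = [236, 31]ᵀ.
det = 94·5 − 16² = 214.
p = (236·5 − 16·31)/214 = 342/107; q = (94·31 − 16·236)/214 = -431/107.

p = 3.196, q = -4.028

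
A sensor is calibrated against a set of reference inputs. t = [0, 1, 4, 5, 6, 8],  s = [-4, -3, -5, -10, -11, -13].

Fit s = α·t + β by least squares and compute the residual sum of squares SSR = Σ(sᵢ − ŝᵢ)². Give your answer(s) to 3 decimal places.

From the data, Σt·t = 142, Σt = 24, Σ1 = 6.
For Aᵀs: Σt·s = -243, Σs = -46.
Eliminating β: 6·(row 1) − 24·(row 2) gives 276·α = 6·(-243) − 24·(-46) = -354, so α = -59/46.
Then β = ((-46) − 24·(-59/46))/6 = -175/69.
Residuals: -101/69, 113/138, 8/3, -145/138, -53/69, -14/69; SSR = 1609/138.

SSR = 11.659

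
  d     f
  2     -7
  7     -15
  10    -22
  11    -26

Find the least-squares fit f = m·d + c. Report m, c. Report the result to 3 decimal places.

AᵀA·[m, c]ᵀ = Aᵀf reads: 274·m + 30·c = -625;  30·m + 4·c = -70.
(Σd·d = 274, Σd = 30, Σ1 = 4, Σd·f = -625, Σf = -70.)
Determinant 274·4 − 30² = 196.
m = ((-625)·4 − 30·(-70))/196 = -100/49; c = (274·(-70) − 30·(-625))/196 = -215/98.

m = -2.041, c = -2.194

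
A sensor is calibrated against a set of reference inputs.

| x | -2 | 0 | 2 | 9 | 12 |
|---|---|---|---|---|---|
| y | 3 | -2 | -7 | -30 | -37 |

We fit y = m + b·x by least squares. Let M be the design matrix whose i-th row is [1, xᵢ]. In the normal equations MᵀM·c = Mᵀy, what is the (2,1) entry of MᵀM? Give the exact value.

21

Row 2 ↔ basis x, column 1 ↔ basis 1, so (MᵀM)_{2,1} = Σᵢ x = (-2)·(1) + (0)·(1) + (2)·(1) + (9)·(1) + (12)·(1) = 21.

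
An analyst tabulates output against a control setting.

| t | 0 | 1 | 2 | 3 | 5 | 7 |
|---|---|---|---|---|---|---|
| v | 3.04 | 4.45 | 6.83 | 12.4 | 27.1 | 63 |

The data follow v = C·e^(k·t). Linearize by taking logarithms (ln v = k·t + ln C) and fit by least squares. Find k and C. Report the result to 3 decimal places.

Linearized form: ln v = k·t + ln C. From the 6 transformed points,
Σt = 18.0000, Σ(t)² = 88.0000, Σln v = 14.4865, Σt·ln v = 58.3883.
Normal system: [[88.0000, 18.0000]; [18.0000, 6]]·[k, ln C]ᵀ = [58.3883, 14.4865]ᵀ.
Δ = 88.0000·6 − (18.0000)² = 204.0000; k = (58.3883·6 − 18.0000·14.4865)/204.0000 = 0.43909, ln C = (88.0000·14.4865 − 18.0000·58.3883)/204.0000 = 1.09715, so C = exp(1.09715) = 2.99562.

k = 0.439, C = 2.996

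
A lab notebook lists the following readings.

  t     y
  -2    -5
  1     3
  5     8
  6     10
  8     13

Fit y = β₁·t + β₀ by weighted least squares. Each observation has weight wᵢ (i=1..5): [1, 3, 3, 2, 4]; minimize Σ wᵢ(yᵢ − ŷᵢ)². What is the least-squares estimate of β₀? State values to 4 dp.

β₀ = 0.2890

The normal system XᵀWX·[β₁, β₀]ᵀ = XᵀWy is [[410, 60]; [60, 13]]·[β₁, β₀]ᵀ = [675, 100]ᵀ.
Eliminating β₀: 13·(row 1) − 60·(row 2) gives 1730·β₁ = 13·675 − 60·100 = 2775, so β₁ = 555/346.
Then β₀ = (100 − 60·(555/346))/13 = 50/173.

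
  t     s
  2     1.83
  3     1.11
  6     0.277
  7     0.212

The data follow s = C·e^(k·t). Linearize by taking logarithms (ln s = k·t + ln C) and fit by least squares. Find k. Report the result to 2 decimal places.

k = -0.44

Let Y = ln s. Fitting Y = k·t + ln C by least squares:
Σt = 18.0000, Σ(t)² = 98.0000, Σln s = -2.1262, Σt·ln s = -17.0389.
Equations: 98.0000·k + 18.0000·ln C = -17.0389;  18.0000·k + 4·ln C = -2.1262.
Solving (det = 68.0000): k = -0.43946, ln C = 1.44602.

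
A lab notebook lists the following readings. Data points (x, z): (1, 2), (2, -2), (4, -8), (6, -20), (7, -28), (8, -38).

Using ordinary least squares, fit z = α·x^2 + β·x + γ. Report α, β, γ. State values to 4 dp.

Entries of AᵀA: Σx^2·x^2 = 8066, Σx^2·x = 1144, Σx^2 = 170, Σx·x = 170, Σx = 28, Σ1 = 6.
For Aᵀz: Σx^2·z = -4658, Σx·z = -654, Σz = -94.
AᵀA·[α, β, γ]ᵀ = Aᵀz becomes [[8066, 1144, 170]; [1144, 170, 28]; [170, 28, 6]]·[α, β, γ]ᵀ = [-4658, -654, -94]ᵀ.
Row-reducing yields α = -221/363, β = -17/363, γ = 218/121.

α = -0.6088, β = -0.0468, γ = 1.8017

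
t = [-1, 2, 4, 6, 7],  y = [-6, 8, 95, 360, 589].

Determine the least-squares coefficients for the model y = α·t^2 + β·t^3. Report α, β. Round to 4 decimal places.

α = -2.1723, β = 2.0279

Forming MᵀM = [[3970, 25638]; [25638, 168466]] and Mᵀy = [43367, 285937]ᵀ gives MᵀM·[α, β]ᵀ = Mᵀy.
Δ = 3970·168466 − 25638² = 11502976.
α = (43367·168466 − 25638·285937)/11502976 = -3123473/1437872; β = (3970·285937 − 25638·43367)/11502976 = 2915843/1437872.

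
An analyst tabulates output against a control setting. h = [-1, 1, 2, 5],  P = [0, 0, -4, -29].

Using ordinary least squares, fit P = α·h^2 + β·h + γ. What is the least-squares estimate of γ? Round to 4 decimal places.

Forming MᵀM = [[643, 133, 31]; [133, 31, 7]; [31, 7, 4]] and MᵀP = [-741, -153, -33]ᵀ gives MᵀM·[α, β, γ]ᵀ = MᵀP.
Inverting the 3×3 Gram matrix, [α, β, γ]ᵀ = [-71/60, -11/100, 167/150]ᵀ.

γ = 1.1133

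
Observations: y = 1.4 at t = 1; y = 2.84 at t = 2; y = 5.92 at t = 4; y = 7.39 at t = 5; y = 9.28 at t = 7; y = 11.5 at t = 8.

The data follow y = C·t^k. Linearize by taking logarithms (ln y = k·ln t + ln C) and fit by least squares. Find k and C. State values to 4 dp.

Linearized form: ln y = k·ln t + ln C. From the 6 transformed points,
XᵀX = [[13.1032, 7.7142]; [7.7142, 6]], rhs = [15.8218, 9.8289]ᵀ  (here Σln t = 7.7142, Σ(ln t)² = 13.1032, Σln y = 9.8289, Σln t·ln y = 15.8218).
Δ = 13.1032·6 − (7.7142)² = 19.1098; k = (15.8218·6 − 7.7142·9.8289)/19.1098 = 0.99991, ln C = (13.1032·9.8289 − 7.7142·15.8218)/19.1098 = 0.35256, so C = exp(0.35256) = 1.42271.

k = 0.9999, C = 1.4227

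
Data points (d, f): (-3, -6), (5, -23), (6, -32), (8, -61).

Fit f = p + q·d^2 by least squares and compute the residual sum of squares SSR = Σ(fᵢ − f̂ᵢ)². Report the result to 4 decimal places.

The normal system AᵀA·[p, q]ᵀ = Aᵀf is [[4, 134]; [134, 6098]]·[p, q]ᵀ = [-122, -5685]ᵀ.
Δ = 4·6098 − 134² = 6436.
p = ((-122)·6098 − 134·(-5685))/6436 = 8917/3218; q = (4·(-5685) − 134·(-122))/6436 = -1598/1609.
Residuals: 539/3218, -3031/3218, 3163/3218, -671/3218; SSR = 3097/1609.

SSR = 1.9248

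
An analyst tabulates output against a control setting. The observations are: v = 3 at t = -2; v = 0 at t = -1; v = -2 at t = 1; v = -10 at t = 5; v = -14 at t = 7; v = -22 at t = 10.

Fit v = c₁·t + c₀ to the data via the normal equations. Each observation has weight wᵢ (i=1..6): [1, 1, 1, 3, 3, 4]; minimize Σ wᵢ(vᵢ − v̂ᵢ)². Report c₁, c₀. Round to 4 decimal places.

c₁ = -2.0647, c₀ = -0.4777

With design matrix X, XᵀWX = [[628, 74]; [74, 13]] and XᵀWv = [-1332, -159]ᵀ.
Eliminating c₀: 13·(row 1) − 74·(row 2) gives 2688·c₁ = 13·(-1332) − 74·(-159) = -5550, so c₁ = -925/448.
Then c₀ = ((-159) − 74·(-925/448))/13 = -107/224.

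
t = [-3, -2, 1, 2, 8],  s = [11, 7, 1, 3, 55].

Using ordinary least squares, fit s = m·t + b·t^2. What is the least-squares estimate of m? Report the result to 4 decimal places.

Sums needed: Σt·t = 82, Σt·t^2 = 486, Σt^2·t^2 = 4210.
For Xᵀs: Σt·s = 400, Σt^2·s = 3660.
So XᵀX·[m, b]ᵀ = Xᵀs: [[82, 486]; [486, 4210]]·[m, b]ᵀ = [400, 3660]ᵀ.
det = 82·4210 − 486² = 109024.
m = (400·4210 − 486·3660)/109024 = -11845/13628; b = (82·3660 − 486·400)/109024 = 13215/13628.

m = -0.8692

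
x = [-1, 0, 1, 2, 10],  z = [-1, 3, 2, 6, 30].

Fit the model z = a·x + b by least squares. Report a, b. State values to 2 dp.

Entries of MᵀM: Σx·x = 106, Σx = 12, Σ1 = 5.
And Σx·z = 315, Σz = 40.
MᵀM·[a, b]ᵀ = Mᵀz becomes [[106, 12]; [12, 5]]·[a, b]ᵀ = [315, 40]ᵀ.
Δ = 106·5 − 12² = 386.
a = (315·5 − 12·40)/386 = 1095/386; b = (106·40 − 12·315)/386 = 230/193.

a = 2.84, b = 1.19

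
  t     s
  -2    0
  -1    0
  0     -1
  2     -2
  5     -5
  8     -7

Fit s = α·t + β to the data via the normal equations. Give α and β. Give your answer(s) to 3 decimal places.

Normal-equation sums: Σt·t = 98, Σt = 12, Σ1 = 6.
For Aᵀs: Σt·s = -85, Σs = -15.
Eliminating β: 6·(row 1) − 12·(row 2) gives 444·α = 6·(-85) − 12·(-15) = -330, so α = -55/74.
Then β = ((-15) − 12·(-55/74))/6 = -75/74.

α = -0.743, β = -1.014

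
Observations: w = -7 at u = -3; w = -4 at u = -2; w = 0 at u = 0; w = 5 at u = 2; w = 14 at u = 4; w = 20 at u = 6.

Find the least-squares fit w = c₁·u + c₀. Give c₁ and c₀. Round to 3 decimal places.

Compute the Gram sums: Σu·u = 69, Σu = 7, Σ1 = 6.
Right-hand side: Σu·w = 215, Σw = 28.
XᵀX·[c₁, c₀]ᵀ = Xᵀw becomes [[69, 7]; [7, 6]]·[c₁, c₀]ᵀ = [215, 28]ᵀ.
Eliminating c₀: 6·(row 1) − 7·(row 2) gives 365·c₁ = 6·215 − 7·28 = 1094, so c₁ = 1094/365.
Then c₀ = (28 − 7·(1094/365))/6 = 427/365.

c₁ = 2.997, c₀ = 1.170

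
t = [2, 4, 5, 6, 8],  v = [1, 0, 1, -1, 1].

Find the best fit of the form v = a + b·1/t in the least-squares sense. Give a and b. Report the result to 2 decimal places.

a = -0.06, b = 1.85

Forming MᵀM = [[5, 149/120]; [149/120, 5701/14400]] and Mᵀv = [2, 79/120]ᵀ gives MᵀM·[a, b]ᵀ = Mᵀv.
Eliminating b: (5701/14400)·(row 1) − (149/120)·(row 2) gives (197/450)·a = (5701/14400)·2 − (149/120)·(79/120) = -41/1600, so a = -369/6304.
Then b = ((79/120) − (149/120)·(-369/6304))/(5701/14400) = 1455/788.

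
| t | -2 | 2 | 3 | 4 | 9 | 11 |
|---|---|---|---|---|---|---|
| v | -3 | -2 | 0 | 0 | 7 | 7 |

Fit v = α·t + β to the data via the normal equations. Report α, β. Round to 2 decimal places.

α = 0.89, β = -2.52

MᵀM·[α, β]ᵀ = Mᵀv reads: 235·α + 27·β = 142;  27·α + 6·β = 9.
(Σt·t = 235, Σt = 27, Σ1 = 6, Σt·v = 142, Σv = 9.)
Determinant 235·6 − 27² = 681.
α = (142·6 − 27·9)/681 = 203/227; β = (235·9 − 27·142)/681 = -573/227.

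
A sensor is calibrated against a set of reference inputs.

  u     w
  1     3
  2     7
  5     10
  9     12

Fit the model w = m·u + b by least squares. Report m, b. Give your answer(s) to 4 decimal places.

Entries of AᵀA: Σu·u = 111, Σu = 17, Σ1 = 4.
Right-hand side: Σu·w = 175, Σw = 32.
AᵀA·[m, b]ᵀ = Aᵀw becomes [[111, 17]; [17, 4]]·[m, b]ᵀ = [175, 32]ᵀ.
Determinant 111·4 − 17² = 155.
m = (175·4 − 17·32)/155 = 156/155; b = (111·32 − 17·175)/155 = 577/155.

m = 1.0065, b = 3.7226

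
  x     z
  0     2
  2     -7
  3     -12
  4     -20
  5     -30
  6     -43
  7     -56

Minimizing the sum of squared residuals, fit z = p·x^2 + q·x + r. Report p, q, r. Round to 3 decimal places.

Sums needed: Σx^2·x^2 = 4675, Σx^2·x = 783, Σx^2 = 139, Σx·x = 139, Σx = 27, Σ1 = 7.
For Aᵀz: Σx^2·z = -5498, Σx·z = -930, Σz = -166.
Normal equations: [[4675, 783, 139]; [783, 139, 27]; [139, 27, 7]]·[p, q, r]ᵀ = [-5498, -930, -166]ᵀ.
Inverting the 3×3 Gram matrix, [p, q, r]ᵀ = [-2287/2541, -1641/847, 592/363]ᵀ.

p = -0.900, q = -1.937, r = 1.631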